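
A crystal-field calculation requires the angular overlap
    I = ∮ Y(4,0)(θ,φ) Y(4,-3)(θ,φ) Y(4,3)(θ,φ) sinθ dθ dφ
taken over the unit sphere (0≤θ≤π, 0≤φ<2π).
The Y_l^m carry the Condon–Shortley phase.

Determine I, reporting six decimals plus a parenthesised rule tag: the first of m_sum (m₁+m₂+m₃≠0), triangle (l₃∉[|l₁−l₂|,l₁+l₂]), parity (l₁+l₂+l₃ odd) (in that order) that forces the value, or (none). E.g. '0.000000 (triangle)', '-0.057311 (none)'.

0.159788 (none)

Rules hold: Σm=0, L=12 even, 0≤4≤8.
N = 9·9·9 = 729
Δ = 4!·4!·4!/13! = 1/450450
Racah Σ t=0..4: t=0:+1/13824 t=1:−1/216 t=2:+1/64 t=3:−1/216 t=4:+1/13824 = 5/768
⇒ 3j(4 4 4; 0 0 0)² = 18/1001, sgn +1
Racah Σ t=0..1: t=0:+1/3456 t=1:−1/864 = -1/1152
⇒ 3j(4 4 4; 0 -3 3)² = 7/286, sgn +1
4πI² = N·(3j₀)²·(3jₘ)² = 6561/20449
I = +1·√(0.320847/4π) = 0.15978796
No selection rule forces the value: the integral is nonzero (none).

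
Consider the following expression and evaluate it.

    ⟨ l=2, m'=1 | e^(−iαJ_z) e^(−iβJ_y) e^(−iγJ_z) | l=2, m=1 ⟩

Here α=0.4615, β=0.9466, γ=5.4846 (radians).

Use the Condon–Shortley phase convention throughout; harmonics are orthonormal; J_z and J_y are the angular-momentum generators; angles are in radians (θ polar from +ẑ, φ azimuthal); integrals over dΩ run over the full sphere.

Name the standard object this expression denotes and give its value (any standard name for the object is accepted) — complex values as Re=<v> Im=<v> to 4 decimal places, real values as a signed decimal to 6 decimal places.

Wigner D-matrix element, Re=0.1263 Im=0.0443

This is a Wigner D-matrix element — the rotation-matrix element ⟨l m'| R(α,β,γ) |l m⟩ in the angular-momentum basis.
D^2_{1,1}(0.4615,0.9466,5.4846) = e^{-i·1·0.4615}·d^2_{1,1}(0.9466)·e^{-i·1·5.4846}. Compute d first:
Half-angle: c=0.890069, s=0.455826. N=√(6·1·6·1)=6.000000
k: max(0,(1)−(1))=0 … min(2+(1),2−(1))=1
  k=0: (−1)^0·6.0000/(6)·0.8901^4·0.4558^0 = +0.627617
  k=1: (−1)^1·6.0000/(2)·0.8901^2·0.4558^2 = -0.493818
d^2_{1,1}(0.9466) = +0.627617 -0.493818 = +0.133799
D = (+0.895386-0.445292i)·(+0.133799)·(+0.697721+0.716370i) = +0.126269+0.044252i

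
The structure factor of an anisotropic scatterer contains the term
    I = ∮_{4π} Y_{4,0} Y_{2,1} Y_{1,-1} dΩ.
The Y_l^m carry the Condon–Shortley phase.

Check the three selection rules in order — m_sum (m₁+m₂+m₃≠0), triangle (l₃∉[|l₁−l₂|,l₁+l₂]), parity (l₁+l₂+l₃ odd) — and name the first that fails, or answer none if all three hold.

m₁+m₂+m₃ = 0 + 1 − 1 = 0  ✓
triangle: need |l₁−l₂| ≤ l₃ ≤ l₁+l₂ = [2,6]; l₃=1 is outside  ✗
parity: l₁+l₂+l₃ = 7 is odd

triangle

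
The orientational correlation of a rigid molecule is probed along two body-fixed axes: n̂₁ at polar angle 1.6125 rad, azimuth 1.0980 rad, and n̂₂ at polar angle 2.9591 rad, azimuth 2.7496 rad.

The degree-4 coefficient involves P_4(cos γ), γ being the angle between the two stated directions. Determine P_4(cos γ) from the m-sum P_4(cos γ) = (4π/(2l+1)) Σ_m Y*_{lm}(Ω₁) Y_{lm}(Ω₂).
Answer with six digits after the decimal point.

Summing Y*_{l m}(θ₁,φ₁)·Y_{l m}(θ₂,φ₂) over m ∈ [−4, 4]; prefactor 4π/(2·4+1) = 1.396263:
  m=-4: Y*=(-0.138885, -0.418555)  Y=(0.000001, 0.000480)  product (0.000201, -0.000067)
  m=-3: Y*=(0.051445, 0.007902)  Y=(0.002830, 0.006791)  product (0.000092, 0.000372)
  m=-2: Y*=(0.193066, -0.267480)  Y=(0.045011, 0.044884)  product (0.020696, -0.003374)
  m=-1: Y*=(0.026813, 0.052421)  Y=(0.294118, 0.121584)  product (0.001513, 0.018678)
  m=+0: Y*=(0.311852, -0.000000)  Y=(0.710937, 0.000000)  product (0.221707, 0.000000)
  m=+1: Y*=(-0.026813, 0.052421)  Y=(-0.294118, 0.121584)  product (0.001513, -0.018678)
  m=+2: Y*=(0.193066, 0.267480)  Y=(0.045011, -0.044884)  product (0.020696, 0.003374)
  m=+3: Y*=(-0.051445, 0.007902)  Y=(-0.002830, 0.006791)  product (0.000092, -0.000372)
  m=+4: Y*=(-0.138885, 0.418555)  Y=(0.000001, -0.000480)  product (0.000201, 0.000067)
Σ over m = (0.266709, -0.000000); ×(4π/9) → (0.372396, -0.000000). Real part: 0.372396

0.372396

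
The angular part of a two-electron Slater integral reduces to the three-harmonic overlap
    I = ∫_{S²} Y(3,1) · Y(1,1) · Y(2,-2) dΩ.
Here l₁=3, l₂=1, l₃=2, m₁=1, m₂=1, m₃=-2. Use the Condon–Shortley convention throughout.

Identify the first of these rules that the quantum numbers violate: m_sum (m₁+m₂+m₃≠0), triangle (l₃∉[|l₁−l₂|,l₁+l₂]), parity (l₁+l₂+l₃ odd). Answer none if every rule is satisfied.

azimuthal sum: 1 + 1 − 2 = 0  ✓
2 ≤ 2 ≤ 4 (triangle on l)  ✓
L = 3 + 1 + 2 = 6 (even)  ✓

none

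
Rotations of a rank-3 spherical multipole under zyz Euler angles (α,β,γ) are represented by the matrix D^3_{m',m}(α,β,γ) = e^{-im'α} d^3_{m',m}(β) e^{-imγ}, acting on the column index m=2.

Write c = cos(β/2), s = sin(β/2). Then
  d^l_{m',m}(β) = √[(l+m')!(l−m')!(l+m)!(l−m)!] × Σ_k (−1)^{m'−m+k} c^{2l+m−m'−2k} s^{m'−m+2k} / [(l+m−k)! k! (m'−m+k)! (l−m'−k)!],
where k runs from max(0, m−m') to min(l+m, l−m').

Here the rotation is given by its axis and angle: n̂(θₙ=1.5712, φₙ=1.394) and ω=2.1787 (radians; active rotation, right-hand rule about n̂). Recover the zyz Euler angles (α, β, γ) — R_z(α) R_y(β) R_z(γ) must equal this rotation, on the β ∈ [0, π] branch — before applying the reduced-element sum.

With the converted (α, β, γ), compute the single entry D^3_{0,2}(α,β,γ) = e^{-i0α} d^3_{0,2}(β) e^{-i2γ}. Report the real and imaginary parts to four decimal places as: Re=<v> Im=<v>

Re=-0.4946 Im=0.1817

Axis–angle → zyz. n̂ = (sinθₙcosφₙ, sinθₙsinφₙ, cosθₙ) = (+0.175877, +0.984412, -0.000404), ω = 2.1787.
R = I cosω + sinω [n̂]ₓ + (1−cosω) n̂n̂ᵀ gives
  R = [-0.522548, +0.272352, +0.807940; +0.271690, +0.951400, -0.144992; -0.808163, +0.143744, -0.571148]
β = atan2(√(R₁₃²+R₂₃²), R₃₃) = 2.178700; α = atan2(R₂₃, R₁₃) mod 2π = 6.105616; γ = atan2(R₃₂, −R₃₁) mod 2π = 0.176024
Split into d^3_{0,2}(β=2.1787) × two z-phases.
With c≡cos(β/2)=0.463062 and s≡sin(β/2)=0.886326, N=[6·6·120·1]^{1/2}=65.726707
k∈{2,3} keeps every argument non-negative
  k=2: (−1)^0·65.7267/(12)·0.4631^4·0.8863^2 = +0.197835
  k=3: (−1)^1·65.7267/(12)·0.4631^2·0.8863^4 = -0.724790
d^3_{0,2}(2.1787) = +0.197835 -0.724790 = -0.526955
Attach z-rotation phases: D = e^{-i(0)(6.1056)}·(-0.526955)·e^{-i(2)(0.1760)} = -0.494637+0.181705i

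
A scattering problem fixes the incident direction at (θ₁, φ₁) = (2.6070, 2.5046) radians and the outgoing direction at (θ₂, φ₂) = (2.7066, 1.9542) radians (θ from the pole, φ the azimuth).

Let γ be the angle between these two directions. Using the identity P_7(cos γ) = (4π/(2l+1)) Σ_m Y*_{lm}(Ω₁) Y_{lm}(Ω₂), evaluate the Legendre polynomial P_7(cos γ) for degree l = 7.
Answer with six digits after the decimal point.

Summing Y*_{l m}(θ₁,φ₁)·Y_{l m}(θ₂,φ₂) over m ∈ [−7, 7]; prefactor 4π/(2·7+1) = 0.837758:
  [-7]  conj(Y_{7,-7})(Ω₁) = 0.00112 - 0.00431j ; Y_{7,-7}(Ω₂) = 0.00052 - 0.00106j ; Δ = -0.00000 - 0.00000j
  [-6]  conj(Y_{7,-6})(Ω₁) = 0.02189 - 0.01771j ; Y_{7,-6}(Ω₂) = -0.00633 - 0.00708j ; Δ = -0.00026 - 0.00004j
  [-5]  conj(Y_{7,-5})(Ω₁) = 0.10855 - 0.00471j ; Y_{7,-5}(Ω₂) = -0.04445 + 0.01604j ; Δ = -0.00475 + 0.00195j
  [-4]  conj(Y_{7,-4})(Ω₁) = 0.23368 + 0.15769j ; Y_{7,-4}(Ω₂) = -0.00600 + 0.16131j ; Δ = -0.02684 + 0.03675j
  [-3]  conj(Y_{7,-3})(Ω₁) = 0.15880 + 0.44866j ; Y_{7,-3}(Ω₂) = 0.34343 + 0.15361j ; Δ = -0.01438 + 0.17848j
  [-2]  conj(Y_{7,-2})(Ω₁) = -0.12214 + 0.39934j ; Y_{7,-2}(Ω₂) = 0.38567 - 0.37159j ; Δ = 0.10129 + 0.19940j
  [-1]  conj(Y_{7,-1})(Ω₁) = 0.05954 - 0.04405j ; Y_{7,-1}(Ω₂) = -0.09926 - 0.24609j ; Δ = -0.01675 - 0.01028j
  [+0]  conj(Y_{7,0})(Ω₁) = 0.44351 + 0.00000j ; Y_{7,0}(Ω₂) = 0.37329 + 0.00000j ; Δ = 0.16556 + 0.00000j
  [+1]  conj(Y_{7,1})(Ω₁) = -0.05954 - 0.04405j ; Y_{7,1}(Ω₂) = 0.09926 - 0.24609j ; Δ = -0.01675 + 0.01028j
  [+2]  conj(Y_{7,2})(Ω₁) = -0.12214 - 0.39934j ; Y_{7,2}(Ω₂) = 0.38567 + 0.37159j ; Δ = 0.10129 - 0.19940j
  [+3]  conj(Y_{7,3})(Ω₁) = -0.15880 + 0.44866j ; Y_{7,3}(Ω₂) = -0.34343 + 0.15361j ; Δ = -0.01438 - 0.17848j
  [+4]  conj(Y_{7,4})(Ω₁) = 0.23368 - 0.15769j ; Y_{7,4}(Ω₂) = -0.00600 - 0.16131j ; Δ = -0.02684 - 0.03675j
  [+5]  conj(Y_{7,5})(Ω₁) = -0.10855 - 0.00471j ; Y_{7,5}(Ω₂) = 0.04445 + 0.01604j ; Δ = -0.00475 - 0.00195j
  [+6]  conj(Y_{7,6})(Ω₁) = 0.02189 + 0.01771j ; Y_{7,6}(Ω₂) = -0.00633 + 0.00708j ; Δ = -0.00026 + 0.00004j
  [+7]  conj(Y_{7,7})(Ω₁) = -0.00112 - 0.00431j ; Y_{7,7}(Ω₂) = -0.00052 - 0.00106j ; Δ = -0.00000 + 0.00000j
Σ over m = 0.24215 + 0.00000j; ×(4π/15) → 0.20287 + 0.00000j. Real part: 0.202866

0.202866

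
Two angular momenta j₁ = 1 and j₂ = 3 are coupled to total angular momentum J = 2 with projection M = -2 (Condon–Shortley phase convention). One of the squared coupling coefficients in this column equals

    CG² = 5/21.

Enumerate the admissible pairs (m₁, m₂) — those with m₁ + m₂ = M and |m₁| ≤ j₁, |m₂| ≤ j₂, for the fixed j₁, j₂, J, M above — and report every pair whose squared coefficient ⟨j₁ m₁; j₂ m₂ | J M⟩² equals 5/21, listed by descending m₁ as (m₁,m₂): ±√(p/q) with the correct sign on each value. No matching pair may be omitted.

Admissible pairs with m₁+m₂ = M = -2: (-1,-1), (0,-2), (1,-3)
  (m₁,m₂)=(1,-3): CG² = 5/7, CG = +√(5/7)
  (m₁,m₂)=(0,-2): CG² = 5/21, CG = −√(5/21)   ← matches the target
  (m₁,m₂)=(-1,-1): CG² = 1/21, CG = +√(1/21)
Pairs with CG² = 5/21: (0,-2): −√(5/21)

(0,-2): −√(5/21)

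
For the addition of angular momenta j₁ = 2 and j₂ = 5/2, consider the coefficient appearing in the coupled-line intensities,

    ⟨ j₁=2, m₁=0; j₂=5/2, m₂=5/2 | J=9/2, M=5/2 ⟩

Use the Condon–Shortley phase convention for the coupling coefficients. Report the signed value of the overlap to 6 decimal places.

+√(1/6) = +0.408248

√[10·0!4!5!/10! · 2!2!5!0!7!2!] = √(38400)
  +(−1)^0/∏(0,0,2,5,2,0)! = 1/480  (running 1/480)
⟨..|..⟩ = √(38400)·(1/480) = +0.408248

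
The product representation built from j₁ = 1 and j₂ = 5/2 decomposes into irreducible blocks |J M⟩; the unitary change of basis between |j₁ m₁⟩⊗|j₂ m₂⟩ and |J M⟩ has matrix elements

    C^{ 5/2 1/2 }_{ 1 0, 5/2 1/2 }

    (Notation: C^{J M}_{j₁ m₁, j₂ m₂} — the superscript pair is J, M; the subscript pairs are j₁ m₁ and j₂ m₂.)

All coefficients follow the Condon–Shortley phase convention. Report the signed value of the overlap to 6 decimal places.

triangle: 1!·1!·4!/7! = 24/5040
(j±m)!: 1!·1!·3!·2!·3!·2! = 144
prefactor² = (2J+1)·Δ·N² = 144/35
  k=0: +1/(0!·1!·1!·3!·0!·1!) = 1/6
  k=1: −1/(1!·0!·0!·2!·1!·2!) = -1/4
Σ = -1/12  ⇒  CG² = 144/35·(-1/12)² = 1/35
CG = −√(1/35) = -0.169031

−√(1/35) = -0.169031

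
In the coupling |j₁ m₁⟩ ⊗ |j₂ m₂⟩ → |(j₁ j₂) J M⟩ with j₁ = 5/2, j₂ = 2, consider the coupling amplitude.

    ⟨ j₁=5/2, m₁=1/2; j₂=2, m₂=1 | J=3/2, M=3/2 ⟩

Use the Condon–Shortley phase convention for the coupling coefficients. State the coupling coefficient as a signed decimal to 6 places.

j₁+j₂−J=3  J+j₁−j₂=2  J−j₁+j₂=1  j₁+j₂+J+1=7
(j₁±m₁, j₂±m₂, J±M) = (3,2,3,1,3,0)
P² = 144/35
sum k=2..2:
  [2] +1/4 = 1/4
S = 1/4
C² = P²·S² = 9/35 ; C = +0.507093

+0.507093  (= +√(9/35))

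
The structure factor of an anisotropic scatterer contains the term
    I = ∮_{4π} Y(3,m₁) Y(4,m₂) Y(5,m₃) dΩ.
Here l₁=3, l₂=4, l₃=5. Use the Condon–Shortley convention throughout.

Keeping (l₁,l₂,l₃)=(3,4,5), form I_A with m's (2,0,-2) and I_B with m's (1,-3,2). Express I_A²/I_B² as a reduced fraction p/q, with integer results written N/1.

Shared (l₁,l₂,l₃)=(3,4,5): N and (l;000)² cancel in I_A²/I_B².
A: Δ = 2!·4!·6!/13! = 1/180180; Racah Σ t=0..1: t=0:+1/576 t=1:−1/864 = 1/1728; ⇒ 3j(3 4 5; 2 0 -2)² = 5/1287, sgn -1
B: Δ = 2!·4!·6!/13! = 1/180180; Racah Σ t=0..1: t=0:+1/960 t=1:−1/4320 = 7/8640; ⇒ 3j(3 4 5; 1 -3 2)² = 343/12870, sgn -1
I_A²/I_B² = (5/1287)/(343/12870) = 50/343

50/343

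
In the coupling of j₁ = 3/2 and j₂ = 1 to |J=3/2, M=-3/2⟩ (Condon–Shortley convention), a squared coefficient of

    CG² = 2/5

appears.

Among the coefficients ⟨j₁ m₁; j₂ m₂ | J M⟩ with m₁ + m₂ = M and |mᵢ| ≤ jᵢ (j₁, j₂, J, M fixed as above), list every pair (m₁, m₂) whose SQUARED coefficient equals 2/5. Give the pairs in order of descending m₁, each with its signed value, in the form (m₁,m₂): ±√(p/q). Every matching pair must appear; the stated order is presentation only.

Admissible pairs with m₁+m₂ = M = -3/2: (-3/2,0), (-1/2,-1)
  (m₁,m₂)=(-1/2,-1): CG² = 2/5, CG = +√(2/5)   ← matches the target
  (m₁,m₂)=(-3/2,0): CG² = 3/5, CG = −√(3/5)
Pairs with CG² = 2/5: (-1/2,-1): +√(2/5)

(-1/2,-1): +√(2/5)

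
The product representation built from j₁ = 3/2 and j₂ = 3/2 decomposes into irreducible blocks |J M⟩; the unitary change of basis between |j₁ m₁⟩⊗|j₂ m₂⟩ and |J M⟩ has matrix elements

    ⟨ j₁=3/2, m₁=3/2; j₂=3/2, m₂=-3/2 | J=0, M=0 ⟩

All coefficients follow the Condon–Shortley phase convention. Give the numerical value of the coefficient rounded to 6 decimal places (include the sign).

+0.500000  (= +√(1/4))

j₁+j₂−J=3  J+j₁−j₂=0  J−j₁+j₂=0  j₁+j₂+J+1=4
(j₁±m₁, j₂±m₂, J±M) = (3,0,0,3,0,0)
P² = 9
sum k=0..0:
  [0] +1/6 = 1/6
S = 1/6
C² = P²·S² = 1/4 ; C = +0.500000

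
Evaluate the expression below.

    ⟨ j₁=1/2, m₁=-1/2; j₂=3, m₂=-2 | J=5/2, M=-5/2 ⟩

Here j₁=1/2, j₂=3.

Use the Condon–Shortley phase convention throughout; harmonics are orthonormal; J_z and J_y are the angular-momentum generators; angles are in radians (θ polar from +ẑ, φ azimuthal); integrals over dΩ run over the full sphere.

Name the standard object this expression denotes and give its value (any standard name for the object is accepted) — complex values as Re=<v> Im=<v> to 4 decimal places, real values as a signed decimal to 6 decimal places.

This is a Clebsch–Gordan (vector-coupling) coefficient.
j₁+j₂−J=1  J+j₁−j₂=0  J−j₁+j₂=5  j₁+j₂+J+1=7
(j₁±m₁, j₂±m₂, J±M) = (0,1,1,5,0,5)
P² = 14400/7
sum k=1..1:
  [1] −1/120 = -1/120
S = -1/120
C² = P²·S² = 1/7 ; C = -0.377964

Clebsch–Gordan coefficient, −√(1/7) ≈ -0.377964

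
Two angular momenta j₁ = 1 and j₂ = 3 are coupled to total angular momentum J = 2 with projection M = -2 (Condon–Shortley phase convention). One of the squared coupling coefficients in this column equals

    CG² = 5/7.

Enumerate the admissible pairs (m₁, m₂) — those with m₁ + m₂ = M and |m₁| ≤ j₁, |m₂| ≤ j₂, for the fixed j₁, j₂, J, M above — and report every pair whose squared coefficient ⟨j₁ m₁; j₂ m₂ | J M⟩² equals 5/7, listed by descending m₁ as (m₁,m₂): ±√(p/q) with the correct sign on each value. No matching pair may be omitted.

(1,-3): +√(5/7)

Admissible pairs with m₁+m₂ = M = -2: (-1,-1), (0,-2), (1,-3)
  (m₁,m₂)=(1,-3): CG² = 5/7, CG = +√(5/7)   ← matches the target
  (m₁,m₂)=(0,-2): CG² = 5/21, CG = −√(5/21)
  (m₁,m₂)=(-1,-1): CG² = 1/21, CG = +√(1/21)
Pairs with CG² = 5/7: (1,-3): +√(5/7)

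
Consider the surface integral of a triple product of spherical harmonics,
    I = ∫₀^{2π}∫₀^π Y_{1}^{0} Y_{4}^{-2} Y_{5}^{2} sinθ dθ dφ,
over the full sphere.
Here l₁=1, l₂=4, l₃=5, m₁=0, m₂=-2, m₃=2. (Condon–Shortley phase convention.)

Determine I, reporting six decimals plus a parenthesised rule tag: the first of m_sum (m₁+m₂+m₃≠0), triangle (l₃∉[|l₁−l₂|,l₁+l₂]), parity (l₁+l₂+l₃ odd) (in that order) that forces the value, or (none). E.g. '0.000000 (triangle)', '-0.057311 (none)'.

0.225034 (none)

Checks pass: Σm=0; 10 even; l₃=5∈[3,5].
(2·1+1)(2·4+1)(2·5+1) = 297
Δ: 0! 2! 8! / 11! → 1/495
sum: t=0:+1/576 = 1/576
3j²(1 4 5; 0 0 0) = Δ·Π!·Σ² = 5/99  (sign -1)
sum: t=0:+1/1440 = 1/1440
3j²(1 4 5; 0 -2 2) = Δ·Π!·Σ² = 7/165  (sign -1)
combine: 4πI² = 297·5/99·7/165 = 7/11
take √, sign +1: I = 0.22503380
No selection rule forces the value: the integral is nonzero (none).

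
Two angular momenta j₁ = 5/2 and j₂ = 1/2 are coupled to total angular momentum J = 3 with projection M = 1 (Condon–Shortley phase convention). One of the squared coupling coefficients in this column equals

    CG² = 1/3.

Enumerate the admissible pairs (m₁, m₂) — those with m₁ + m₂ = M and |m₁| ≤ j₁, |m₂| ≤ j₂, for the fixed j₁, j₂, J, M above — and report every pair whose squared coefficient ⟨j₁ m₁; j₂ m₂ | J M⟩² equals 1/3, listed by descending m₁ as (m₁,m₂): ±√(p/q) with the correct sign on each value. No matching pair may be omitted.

Admissible pairs with m₁+m₂ = M = 1: (1/2,1/2), (3/2,-1/2)
  (m₁,m₂)=(3/2,-1/2): CG² = 1/3, CG = +√(1/3)   ← matches the target
  (m₁,m₂)=(1/2,1/2): CG² = 2/3, CG = +√(2/3)
Pairs with CG² = 1/3: (3/2,-1/2): +√(1/3)

(3/2,-1/2): +√(1/3)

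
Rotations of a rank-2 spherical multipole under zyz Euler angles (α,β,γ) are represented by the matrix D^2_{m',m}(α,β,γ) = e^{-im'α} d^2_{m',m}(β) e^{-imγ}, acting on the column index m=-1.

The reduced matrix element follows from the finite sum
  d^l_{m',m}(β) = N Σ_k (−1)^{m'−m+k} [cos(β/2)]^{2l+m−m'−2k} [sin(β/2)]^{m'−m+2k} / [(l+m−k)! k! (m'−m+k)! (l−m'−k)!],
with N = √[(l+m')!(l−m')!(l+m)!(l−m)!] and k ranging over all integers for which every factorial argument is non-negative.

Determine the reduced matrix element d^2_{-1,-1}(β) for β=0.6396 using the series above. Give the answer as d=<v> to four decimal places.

d^2_{-1,-1}(β=0.6396) via the finite sum:
With c≡cos(β/2)=0.949298 and s≡sin(β/2)=0.314377, N=[1·6·1·6]^{1/2}=6.000000
The bounds max(0,m−m')=0 and min(l+m,l−m')=1 give 2 terms
  k=0: (−1)^0·6.0000/(6)·0.9493^4·0.3144^0 = +0.812102
  k=1: (−1)^1·6.0000/(2)·0.9493^2·0.3144^2 = -0.267194
d^2_{-1,-1}(0.6396) = +0.812102 -0.267194 = +0.544908

d=0.5449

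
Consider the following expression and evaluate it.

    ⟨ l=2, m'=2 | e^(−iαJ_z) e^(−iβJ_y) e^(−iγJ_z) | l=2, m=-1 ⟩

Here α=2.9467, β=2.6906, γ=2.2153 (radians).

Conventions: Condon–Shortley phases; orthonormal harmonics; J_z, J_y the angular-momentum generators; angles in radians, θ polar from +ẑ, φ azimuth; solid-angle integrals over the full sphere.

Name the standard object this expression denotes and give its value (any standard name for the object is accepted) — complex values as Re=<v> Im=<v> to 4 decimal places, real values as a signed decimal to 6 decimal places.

Wigner D-matrix element, Re=0.3559 Im=-0.2116

This is a Wigner D-matrix element — the rotation-matrix element ⟨l m'| R(α,β,γ) |l m⟩ in the angular-momentum basis.
First d^2_{2,-1}(β=2.6906), then the phase factors e^{-i(2)α} and e^{-i(-1)γ}:
c=cos(2.690600/2)=0.223590, s=sin(2.690600/2)=0.974683; N=√[24·1·1·6]=12.000000
k: max(0,(-1)−(2))=0 … min(2+(-1),2−(2))=0
  k=0: (−1)^3·12.0000/(6)·0.2236^1·0.9747^3 = -0.414069
d^2_{2,-1}(2.6906) = -0.414069
Phases: e^{-i·(2)·2.9467}=+0.924991+0.379990i, e^{-i·(-1)·2.2153}=-0.600802+0.799398i ⇒ D=+0.355892-0.211646i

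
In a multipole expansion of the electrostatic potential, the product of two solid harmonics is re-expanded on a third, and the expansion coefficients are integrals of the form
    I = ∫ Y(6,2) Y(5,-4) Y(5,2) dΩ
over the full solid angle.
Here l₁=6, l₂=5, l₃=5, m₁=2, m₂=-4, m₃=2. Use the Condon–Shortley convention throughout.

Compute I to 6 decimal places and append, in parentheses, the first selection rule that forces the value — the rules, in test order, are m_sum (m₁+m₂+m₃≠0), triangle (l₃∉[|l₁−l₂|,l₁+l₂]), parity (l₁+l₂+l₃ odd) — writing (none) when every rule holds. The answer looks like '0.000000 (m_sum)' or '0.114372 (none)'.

m-sum 0 ✓  L=16 even ✓  1≤5≤11 ✓
Π(2lᵢ+1) = 13×11×11 = 1573
triangle coeff Δ(6,5,5) = 1/28588560
Σ_t [1,5]: t=1:−1/345600 t=2:+1/13824 t=3:−1/5184 t=4:+1/13824 t=5:−1/345600 = -7/129600
(3j)²=80/7293 [(6 5 5; 0 0 0)], sign=+1
Σ_t [0,1]: t=0:+1/207360 t=1:−1/103680 = -1/207360
(3j)²=21/2431 [(6 5 5; 2 -4 2)], sign=+1
⇒ 4πI² = 560/3757
I = (+1)√(560/3757/(4π)) = 0.10891018
No selection rule forces the value: the integral is nonzero (none).

0.108910 (none)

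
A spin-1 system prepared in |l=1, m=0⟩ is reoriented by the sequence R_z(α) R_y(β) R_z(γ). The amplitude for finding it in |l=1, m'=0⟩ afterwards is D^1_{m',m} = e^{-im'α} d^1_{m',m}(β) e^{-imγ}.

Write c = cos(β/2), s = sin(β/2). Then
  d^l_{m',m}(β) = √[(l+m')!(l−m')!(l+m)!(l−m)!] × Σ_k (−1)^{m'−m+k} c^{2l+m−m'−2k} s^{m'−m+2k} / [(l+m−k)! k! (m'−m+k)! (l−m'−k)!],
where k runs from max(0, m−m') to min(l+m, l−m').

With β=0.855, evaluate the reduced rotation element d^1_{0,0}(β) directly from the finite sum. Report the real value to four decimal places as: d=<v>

d=0.6562

d^1_{0,0}(β=0.8550) via the finite sum:
Half-angle: c=0.910005, s=0.414597. N=√(1·1·1·1)=1.000000
Admissible k: 0..1 (factorial args all ≥0)
  k=0: (−1)^0·1.0000/(1)·0.9100^2·0.4146^0 = +0.828109
  k=1: (−1)^1·1.0000/(1)·0.9100^0·0.4146^2 = -0.171891
d^1_{0,0}(0.8550) = +0.828109 -0.171891 = +0.656219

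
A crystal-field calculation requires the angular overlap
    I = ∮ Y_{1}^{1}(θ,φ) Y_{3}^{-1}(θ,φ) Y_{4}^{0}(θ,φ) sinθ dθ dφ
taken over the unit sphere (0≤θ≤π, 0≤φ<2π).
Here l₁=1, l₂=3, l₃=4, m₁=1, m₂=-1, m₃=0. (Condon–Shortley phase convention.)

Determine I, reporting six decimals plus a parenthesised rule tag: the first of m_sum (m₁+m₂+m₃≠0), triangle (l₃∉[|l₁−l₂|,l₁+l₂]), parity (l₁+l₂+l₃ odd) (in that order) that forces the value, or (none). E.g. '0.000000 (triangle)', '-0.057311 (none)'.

0.150786 (none)

Rules hold: Σm=0, L=8 even, 2≤4≤4.
N = 3·7·9 = 189
Δ = 0!·2!·6!/9! = 1/252
Racah Σ t=0..0: t=0:+1/36 = 1/36
⇒ 3j(1 3 4; 0 0 0)² = 4/63, sgn +1
Racah Σ t=0..0: t=0:+1/96 = 1/96
⇒ 3j(1 3 4; 1 -1 0)² = 1/42, sgn +1
4πI² = N·(3j₀)²·(3jₘ)² = 2/7
I = +1·√(0.285714/4π) = 0.15078601
No selection rule forces the value: the integral is nonzero (none).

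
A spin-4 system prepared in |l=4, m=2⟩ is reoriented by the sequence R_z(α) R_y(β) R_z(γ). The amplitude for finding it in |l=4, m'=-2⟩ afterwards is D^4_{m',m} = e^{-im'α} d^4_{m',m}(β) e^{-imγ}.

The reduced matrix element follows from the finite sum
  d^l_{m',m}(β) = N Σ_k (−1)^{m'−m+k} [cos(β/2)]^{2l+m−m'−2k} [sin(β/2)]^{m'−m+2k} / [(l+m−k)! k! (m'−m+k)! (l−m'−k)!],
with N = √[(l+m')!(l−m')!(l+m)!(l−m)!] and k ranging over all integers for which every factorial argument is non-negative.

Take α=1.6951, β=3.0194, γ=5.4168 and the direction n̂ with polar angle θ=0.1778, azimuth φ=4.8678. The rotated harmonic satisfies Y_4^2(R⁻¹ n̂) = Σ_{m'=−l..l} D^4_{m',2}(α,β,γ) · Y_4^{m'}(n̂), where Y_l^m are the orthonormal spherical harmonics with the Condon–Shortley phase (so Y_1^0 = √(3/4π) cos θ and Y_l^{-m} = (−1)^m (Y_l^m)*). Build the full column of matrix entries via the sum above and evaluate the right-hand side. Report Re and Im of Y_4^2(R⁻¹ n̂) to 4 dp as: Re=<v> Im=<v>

Re=0.0002 Im=0.0062

Need the full column D^4_{m',2} for m'=−4..4 at α=1.6951, β=3.0194, γ=5.4168.
cos(β/2)=0.061058, sin(β/2)=0.998134
d^4_{-4,2}: single k=6 term ⇒ +0.019508;  D = -0.011948+0.015420i
d^4_{-3,2}: k∈[5..6] ⇒ +0.002531 -0.225492 = -0.222961;  D = -0.191819-0.113653i
d^4_{-2,2}: k∈[4..6] ⇒ +0.000207 -0.044239 +0.985171 = +0.941139;  D = +0.375649-0.862920i
d^4_{-1,2}: k∈[3..5] ⇒ +0.000012 -0.004784 +0.255684 = +0.250912;  D = -0.240700-0.070853i
d^4_{0,2}: k∈[2..4] ⇒ +0.000000 -0.000349 +0.034974 = +0.034625;  D = -0.005584+0.034172i
d^4_{1,2}: k∈[1..3] ⇒ +0.000000 -0.000018 +0.003189 = +0.003171;  D = +0.003169+0.000119i
d^4_{2,2}: k∈[0..2] ⇒ +0.000000 -0.000001 +0.000207 = +0.000206;  D = -0.000018-0.000206i
d^4_{3,2}: k∈[0..1] ⇒ -0.000000 +0.000009 = +0.000009;  D = -0.000009+0.000002i
d^4_{4,2}: single k=0 term ⇒ +0.000000;  D = +0.000000+0.000000i
Y_4^{m'}(θ=0.1778,φ=4.8678) and Σ D·Y over m':
  (-0.0119+0.0154i)·(+0.0004-0.0003i)  (-0.1918-0.1137i)·(-0.0031-0.0061i)  (+0.3756-0.8629i)·(-0.0576+0.0185i)  (-0.2407-0.0709i)·(+0.0482+0.3076i)  (-0.0056+0.0342i)·(+0.7175+0.0000i)  (+0.0032+0.0001i)·(-0.0482+0.3076i)  (-0.0000-0.0002i)·(-0.0576-0.0185i)  (-0.0000+0.0000i)·(+0.0031-0.0061i)  (+0.0000+0.0000i)·(+0.0004+0.0003i)
Y_4^2(R⁻¹ n̂) = +0.000222+0.006215i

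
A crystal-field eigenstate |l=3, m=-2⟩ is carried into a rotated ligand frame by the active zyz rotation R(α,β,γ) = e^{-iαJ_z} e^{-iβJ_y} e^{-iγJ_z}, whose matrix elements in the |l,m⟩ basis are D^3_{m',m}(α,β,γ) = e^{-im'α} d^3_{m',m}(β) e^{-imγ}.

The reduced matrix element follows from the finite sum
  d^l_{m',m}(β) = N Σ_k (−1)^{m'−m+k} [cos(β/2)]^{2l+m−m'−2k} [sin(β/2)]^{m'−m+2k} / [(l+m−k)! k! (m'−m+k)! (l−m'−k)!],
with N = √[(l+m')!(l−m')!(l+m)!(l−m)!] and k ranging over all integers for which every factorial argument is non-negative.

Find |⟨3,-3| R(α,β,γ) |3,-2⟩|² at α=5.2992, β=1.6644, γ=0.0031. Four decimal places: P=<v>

First d^3_{-3,-2}(β=1.6644), then the phase factors e^{-i(-3)α} and e^{-i(-2)γ}:
With c≡cos(β/2)=0.673251 and s≡sin(β/2)=0.739414, N=[1·720·1·120]^{1/2}=293.938769
Admissible k: 1..1 (factorial args all ≥0)
  k=1: (−1)^0·293.9388/(120)·0.6733^5·0.7394^1 = +0.250523
d^3_{-3,-2}(1.6644) = +0.250523
|D^3_{-3,-2}|² = |d^3_{-3,-2}(β)|² = (+0.250523)² = 0.062762 (the z-rotation phases have unit modulus)

P=0.0628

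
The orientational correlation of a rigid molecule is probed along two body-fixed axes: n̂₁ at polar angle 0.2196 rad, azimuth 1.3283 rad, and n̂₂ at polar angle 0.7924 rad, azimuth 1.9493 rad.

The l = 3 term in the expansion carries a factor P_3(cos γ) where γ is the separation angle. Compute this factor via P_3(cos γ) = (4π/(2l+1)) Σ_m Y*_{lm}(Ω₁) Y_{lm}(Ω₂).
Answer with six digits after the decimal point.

Summing Y*_{l m}(θ₁,φ₁)·Y_{l m}(θ₂,φ₂) over m ∈ [−3, 3]; prefactor 4π/(2·3+1) = 1.795196:
  m=-3: Y*=-0.00287 - 0.00322j  Y=0.13657 + 0.06351j  product -0.00019 - 0.00062j
  m=-2: Y*=-0.04187 + 0.02207j  Y=-0.26445 + 0.24985j  product 0.00556 - 0.01630j
  m=-1: Y*=0.06361 + 0.25715j  Y=-0.12458 - 0.31326j  product 0.07263 - 0.05196j
  m=+0: Y*=0.64201 + 0.00000j  Y=-0.14018 + 0.00000j  product -0.09000 + 0.00000j
  m=+1: Y*=-0.06361 + 0.25715j  Y=0.12458 - 0.31326j  product 0.07263 + 0.05196j
  m=+2: Y*=-0.04187 - 0.02207j  Y=-0.26445 - 0.24985j  product 0.00556 + 0.01630j
  m=+3: Y*=0.00287 - 0.00322j  Y=-0.13657 + 0.06351j  product -0.00019 + 0.00062j
Total Σ_m = 0.06601 - 0.00000j. Multiply by 1.795196: 0.11850 - 0.00000j. P_3(cos γ) = 0.118497

0.118497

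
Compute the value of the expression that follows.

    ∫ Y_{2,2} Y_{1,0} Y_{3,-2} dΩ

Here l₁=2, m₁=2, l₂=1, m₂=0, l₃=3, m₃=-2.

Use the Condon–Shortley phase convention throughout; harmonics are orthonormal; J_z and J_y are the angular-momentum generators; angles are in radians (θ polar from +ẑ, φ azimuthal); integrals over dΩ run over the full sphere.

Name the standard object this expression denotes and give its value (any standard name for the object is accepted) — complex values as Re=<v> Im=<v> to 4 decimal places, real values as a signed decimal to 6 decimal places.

Gaunt coefficient, +0.184674

This is a Gaunt coefficient — the integral of a triple product of spherical harmonics over the sphere.
m-sum 0 ✓  L=6 even ✓  1≤3≤3 ✓
Π(2lᵢ+1) = 5×3×7 = 105
triangle coeff Δ(2,1,3) = 1/105
Σ_t [0,0]: t=0:+1/4 = 1/4
(3j)²=3/35 [(2 1 3; 0 0 0)], sign=-1
Σ_t [0,0]: t=0:+1/24 = 1/24
(3j)²=1/21 [(2 1 3; 2 0 -2)], sign=-1
⇒ 4πI² = 3/7
I = (+1)√(3/7/(4π)) = 0.18467439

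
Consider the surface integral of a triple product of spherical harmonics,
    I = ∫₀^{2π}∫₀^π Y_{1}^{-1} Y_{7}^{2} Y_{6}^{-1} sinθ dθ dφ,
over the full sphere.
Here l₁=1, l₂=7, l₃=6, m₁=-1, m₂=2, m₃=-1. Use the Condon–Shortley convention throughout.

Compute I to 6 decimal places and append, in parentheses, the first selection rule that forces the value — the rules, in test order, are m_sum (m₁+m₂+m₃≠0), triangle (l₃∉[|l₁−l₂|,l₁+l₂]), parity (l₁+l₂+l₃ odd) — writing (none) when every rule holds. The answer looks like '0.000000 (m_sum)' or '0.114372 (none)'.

0.209937 (none)

Checks pass: Σm=0; 14 even; l₃=6∈[6,8].
(2·1+1)(2·7+1)(2·6+1) = 585
Δ: 2! 0! 12! / 15! → 1/1365
sum: t=1:−1/518400 = -1/518400
3j²(1 7 6; 0 0 0) = Δ·Π!·Σ² = 7/195  (sign -1)
sum: t=2:+1/1209600 = 1/1209600
3j²(1 7 6; -1 2 -1) = Δ·Π!·Σ² = 12/455  (sign -1)
combine: 4πI² = 585·7/195·12/455 = 36/65
take √, sign +1: I = 0.20993732
No selection rule forces the value: the integral is nonzero (none).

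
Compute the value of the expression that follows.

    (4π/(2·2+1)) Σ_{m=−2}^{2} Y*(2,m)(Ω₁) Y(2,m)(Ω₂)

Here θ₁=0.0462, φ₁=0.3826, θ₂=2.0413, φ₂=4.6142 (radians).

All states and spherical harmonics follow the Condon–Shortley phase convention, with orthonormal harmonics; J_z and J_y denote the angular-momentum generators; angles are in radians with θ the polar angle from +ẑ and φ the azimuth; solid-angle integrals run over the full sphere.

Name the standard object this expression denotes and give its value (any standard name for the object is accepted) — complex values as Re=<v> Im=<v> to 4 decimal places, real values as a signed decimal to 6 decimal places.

This sum is the spherical-harmonic addition theorem: it equals the Legendre polynomial P_l(cos γ) of the angle γ between the two directions.
Expand P_2 via completeness: Σ_{m} conj(Y_{2,m}) at Ω₁ times Y_{2,m} at Ω₂ —
  term(m=-2) = -0.00014 - 0.00021j   from Y*(Ω₁)=0.00059 + 0.00057j, Y(Ω₂)=-0.30099 - 0.05988j
  term(m=-1) = 0.00515 - 0.00986j   from Y*(Ω₁)=0.03306 + 0.01331j, Y(Ω₂)=0.03060 - 0.31066j
  term(m=+0) = -0.07604 + 0.00000j   from Y*(Ω₁)=0.62877 + 0.00000j, Y(Ω₂)=-0.12094 + 0.00000j
  term(m=+1) = 0.00515 + 0.00986j   from Y*(Ω₁)=-0.03306 + 0.01331j, Y(Ω₂)=-0.03060 - 0.31066j
  term(m=+2) = -0.00014 + 0.00021j   from Y*(Ω₁)=0.00059 - 0.00057j, Y(Ω₂)=-0.30099 + 0.05988j
Total Σ_m = -0.06604 + 0.00000j. Multiply by 2.513274: -0.16598 + 0.00000j. P_2(cos γ) = -0.165980

Legendre polynomial (addition theorem), -0.165980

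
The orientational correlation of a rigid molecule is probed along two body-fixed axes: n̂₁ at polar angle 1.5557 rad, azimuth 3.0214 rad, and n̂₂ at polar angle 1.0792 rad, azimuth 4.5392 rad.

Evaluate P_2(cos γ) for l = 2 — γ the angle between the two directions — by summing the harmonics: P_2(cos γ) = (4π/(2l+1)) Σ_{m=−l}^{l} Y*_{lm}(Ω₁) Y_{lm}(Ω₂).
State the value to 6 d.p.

Summing Y*_{l m}(θ₁,φ₁)·Y_{l m}(θ₂,φ₂) over m ∈ [−2, 2]; prefactor 4π/(2·2+1) = 2.513274:
  term(m=-2) = -0.115285-0.012265i   from Y*(Ω₁)=+0.375082-0.091942i, Y(Ω₂)=-0.282376-0.101918i
  term(m=-1) = +0.000199-0.003744i   from Y*(Ω₁)=-0.011577+0.001398i, Y(Ω₂)=-0.055400+0.316676i
  term(m=+0) = +0.032958+0.000000i   from Y*(Ω₁)=-0.315176-0.000000i, Y(Ω₂)=-0.104569+0.000000i
  term(m=+1) = +0.000199+0.003744i   from Y*(Ω₁)=+0.011577+0.001398i, Y(Ω₂)=+0.055400+0.316676i
  term(m=+2) = -0.115285+0.012265i   from Y*(Ω₁)=+0.375082+0.091942i, Y(Ω₂)=-0.282376+0.101918i
Total Σ_m = -0.197215+0.000000i. Multiply by 2.513274: -0.495655+0.000000i. P_2(cos γ) = -0.495655

-0.495655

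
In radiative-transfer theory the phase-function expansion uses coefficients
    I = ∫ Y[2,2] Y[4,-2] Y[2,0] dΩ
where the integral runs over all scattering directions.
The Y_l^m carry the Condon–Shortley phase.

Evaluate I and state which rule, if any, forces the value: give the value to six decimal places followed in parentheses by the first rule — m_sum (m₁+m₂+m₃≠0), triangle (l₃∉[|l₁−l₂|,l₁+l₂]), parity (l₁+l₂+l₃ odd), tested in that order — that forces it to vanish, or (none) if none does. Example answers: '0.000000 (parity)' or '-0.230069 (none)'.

0.156078 (none)

Rules hold: Σm=0, L=8 even, 2≤2≤6.
N = 5·9·5 = 225
Δ = 4!·0!·4!/9! = 1/630
Racah Σ t=2..2: t=2:+1/16 = 1/16
⇒ 3j(2 4 2; 0 0 0)² = 2/35, sgn +1
Racah Σ t=0..0: t=0:+1/96 = 1/96
⇒ 3j(2 4 2; 2 -2 0)² = 1/42, sgn +1
4πI² = N·(3j₀)²·(3jₘ)² = 15/49
I = +1·√(0.306122/4π) = 0.15607835
No selection rule forces the value: the integral is nonzero (none).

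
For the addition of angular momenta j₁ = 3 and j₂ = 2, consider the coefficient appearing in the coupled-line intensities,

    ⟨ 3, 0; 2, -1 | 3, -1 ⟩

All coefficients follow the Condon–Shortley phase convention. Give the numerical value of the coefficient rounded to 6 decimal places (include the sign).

−√(1/30) ≈ -0.182574

√[7·2!4!2!/9! · 3!3!1!3!2!4!] = √(96/5)
  +(−1)^0/∏(0,2,3,1,1,1)! = 1/12  (running 1/12)
  +(−1)^1/∏(1,1,2,0,2,2)! = -1/8  (running -1/24)
⟨..|..⟩ = √(96/5)·(-1/24) = -0.182574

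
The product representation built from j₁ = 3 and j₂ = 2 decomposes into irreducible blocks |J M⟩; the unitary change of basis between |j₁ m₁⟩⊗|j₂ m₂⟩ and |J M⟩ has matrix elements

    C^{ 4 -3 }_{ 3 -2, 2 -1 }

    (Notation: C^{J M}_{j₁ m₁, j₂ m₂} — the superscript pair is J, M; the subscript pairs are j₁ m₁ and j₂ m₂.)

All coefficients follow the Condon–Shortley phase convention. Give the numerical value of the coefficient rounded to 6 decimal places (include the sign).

−√(1/20) = -0.223607

√[9·1!5!3!/10! · 1!5!1!3!1!7!] = √(6480)
  +(−1)^0/∏(0,1,5,1,0,2)! = 1/240  (running 1/240)
  +(−1)^1/∏(1,0,4,0,1,3)! = -1/144  (running -1/360)
⟨..|..⟩ = √(6480)·(-1/360) = -0.223607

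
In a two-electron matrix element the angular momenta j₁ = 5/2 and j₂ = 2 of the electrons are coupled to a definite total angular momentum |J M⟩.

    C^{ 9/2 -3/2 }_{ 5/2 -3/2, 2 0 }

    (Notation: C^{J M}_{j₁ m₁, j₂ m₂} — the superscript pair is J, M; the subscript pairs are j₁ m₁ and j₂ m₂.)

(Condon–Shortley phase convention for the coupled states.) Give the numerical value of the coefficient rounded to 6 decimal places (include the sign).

+√(5/14) = +0.597614

triangle: 0!*5!*4!/10! = 2880/3628800
(j±m)!: 1!*4!*2!*2!*3!*6! = 414720
prefactor² = (2J+1)*Δ*N² = 23040/7
  k=0: +1/(0!*0!*4!*2!*1!*2!) = 1/96
Σ = 1/96  ⇒  CG² = 23040/7*(1/96)² = 5/14
CG = +√(5/14) = +0.597614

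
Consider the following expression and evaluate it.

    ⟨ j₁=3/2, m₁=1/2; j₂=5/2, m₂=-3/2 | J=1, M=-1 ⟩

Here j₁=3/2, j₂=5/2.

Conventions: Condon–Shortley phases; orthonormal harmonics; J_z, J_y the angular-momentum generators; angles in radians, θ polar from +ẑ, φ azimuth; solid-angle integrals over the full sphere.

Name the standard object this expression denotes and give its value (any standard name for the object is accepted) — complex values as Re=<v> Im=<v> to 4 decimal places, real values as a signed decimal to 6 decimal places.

This is a Clebsch–Gordan (vector-coupling) coefficient.
j₁+j₂−J=3  J+j₁−j₂=0  J−j₁+j₂=2  j₁+j₂+J+1=6
(j₁±m₁, j₂±m₂, J±M) = (2,1,1,4,0,2)
P² = 24/5
sum k=1..1:
  [1] −1/4 = -1/4
S = -1/4
C² = P²·S² = 3/10 ; C = -0.547723

Clebsch–Gordan coefficient, −√(3/10) ≈ -0.547723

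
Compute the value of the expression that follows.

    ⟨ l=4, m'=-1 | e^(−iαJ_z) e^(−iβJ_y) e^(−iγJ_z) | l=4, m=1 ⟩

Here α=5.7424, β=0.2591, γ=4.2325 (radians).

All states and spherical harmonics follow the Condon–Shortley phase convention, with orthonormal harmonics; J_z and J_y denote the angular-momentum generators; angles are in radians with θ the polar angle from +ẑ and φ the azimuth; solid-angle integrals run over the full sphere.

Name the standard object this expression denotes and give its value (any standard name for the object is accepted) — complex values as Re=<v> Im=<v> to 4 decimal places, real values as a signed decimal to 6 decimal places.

This is a Wigner D-matrix element — the rotation-matrix element ⟨l m'| R(α,β,γ) |l m⟩ in the angular-momentum basis.
D^4_{-1,1}(5.7424,0.2591,4.2325) = e^{-i·-1·5.7424}·d^4_{-1,1}(0.2591)·e^{-i·1·4.2325}. Compute d first:
Half-angle: c=0.991620, s=0.129188. N=√(6·120·120·6)=720.000000
Admissible k: 2..5 (factorial args all ≥0)
  k=2: (−1)^0·720.0000/(72)·0.9916^6·0.1292^2 = +0.158678
  k=3: (−1)^1·720.0000/(24)·0.9916^4·0.1292^4 = -0.008080
  k=4: (−1)^2·720.0000/(48)·0.9916^2·0.1292^6 = +0.000069
  k=5: (−1)^3·720.0000/(720)·0.9916^0·0.1292^8 = -0.000000
d^4_{-1,1}(0.2591) = +0.158678 -0.008080 +0.000069 -0.000000 = +0.150667
Phases: e^{-i·(-1)·5.7424}=+0.857305-0.514809i, e^{-i·(1)·4.2325}=-0.461681+0.887046i ⇒ D=+0.009169+0.150387i

Wigner D-matrix element, Re=0.0092 Im=0.1504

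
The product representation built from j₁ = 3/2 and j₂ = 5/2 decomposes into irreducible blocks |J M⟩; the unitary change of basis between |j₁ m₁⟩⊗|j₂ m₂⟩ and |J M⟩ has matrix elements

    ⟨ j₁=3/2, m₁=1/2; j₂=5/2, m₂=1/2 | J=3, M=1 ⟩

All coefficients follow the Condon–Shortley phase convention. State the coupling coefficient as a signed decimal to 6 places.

triangle: 1!·2!·4!/8! = 48/40320
(j±m)!: 2!·1!·3!·2!·4!·2! = 1152
prefactor² = (2J+1)·Δ·N² = 48/5
  k=0: +1/(0!·1!·1!·3!·1!·1!) = 1/6
  k=1: −1/(1!·0!·0!·2!·2!·2!) = -1/8
Σ = 1/24  ⇒  CG² = 48/5·(1/24)² = 1/60
CG = +√(1/60) = +0.129099

+0.129099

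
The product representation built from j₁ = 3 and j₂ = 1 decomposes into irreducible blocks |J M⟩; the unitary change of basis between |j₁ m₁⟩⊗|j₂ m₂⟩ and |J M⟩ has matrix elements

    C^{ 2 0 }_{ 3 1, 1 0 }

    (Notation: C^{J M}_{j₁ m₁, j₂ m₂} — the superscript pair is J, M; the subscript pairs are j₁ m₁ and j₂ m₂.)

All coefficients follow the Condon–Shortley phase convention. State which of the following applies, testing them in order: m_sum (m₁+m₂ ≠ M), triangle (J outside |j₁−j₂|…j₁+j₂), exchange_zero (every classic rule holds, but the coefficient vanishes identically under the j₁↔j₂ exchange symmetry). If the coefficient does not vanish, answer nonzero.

m-sum: m₁+m₂ = 1+0 = 1, M = 0  ✗ ⇒ coefficient is 0

m_sum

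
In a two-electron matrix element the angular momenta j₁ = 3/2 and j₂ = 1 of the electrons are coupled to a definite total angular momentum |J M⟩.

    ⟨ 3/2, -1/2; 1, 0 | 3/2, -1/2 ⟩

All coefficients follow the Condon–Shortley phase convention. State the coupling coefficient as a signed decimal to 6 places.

-0.258199

triangle: 1!·2!·1!/5! = 2/120
(j±m)!: 1!·2!·1!·1!·1!·2! = 4
prefactor² = (2J+1)·Δ·N² = 4/15
  k=0: +1/(0!·1!·2!·1!·0!·0!) = 1/2
  k=1: −1/(1!·0!·1!·0!·1!·1!) = -1
Σ = -1/2  ⇒  CG² = 4/15·(-1/2)² = 1/15
CG = −√(1/15) = -0.258199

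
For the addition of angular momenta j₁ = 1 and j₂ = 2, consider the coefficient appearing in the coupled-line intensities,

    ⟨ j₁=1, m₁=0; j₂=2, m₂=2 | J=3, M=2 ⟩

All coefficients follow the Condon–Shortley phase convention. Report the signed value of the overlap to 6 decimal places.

j₁+j₂−J=0  J+j₁−j₂=2  J−j₁+j₂=4  j₁+j₂+J+1=7
(j₁±m₁, j₂±m₂, J±M) = (1,1,4,0,5,1)
P² = 192
sum k=0..0:
  [0] +1/24 = 1/24
S = 1/24
C² = P²·S² = 1/3 ; C = +0.577350

+√(1/3) = +0.577350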